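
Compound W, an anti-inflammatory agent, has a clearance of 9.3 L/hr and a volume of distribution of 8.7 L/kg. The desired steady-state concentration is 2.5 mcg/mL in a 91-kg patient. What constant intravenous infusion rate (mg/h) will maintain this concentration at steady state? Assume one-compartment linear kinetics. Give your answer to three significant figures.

Vd does not affect the maintenance rate; only clearance governs steady-state input.
Rate = CL × Css = 9.300 × 2.5 = 23.25 mg/h

23.3 mg/h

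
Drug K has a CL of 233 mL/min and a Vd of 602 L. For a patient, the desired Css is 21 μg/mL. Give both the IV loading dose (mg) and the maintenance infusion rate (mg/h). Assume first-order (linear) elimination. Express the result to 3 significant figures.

Loading: fill Vd to C_target → 602.0 L × 21 mg/L = 12640 mg
CL = 233 mL/min = 233 × 0.06 = 13.98 L/h
Maintenance: replace elimination → rate = CL × Css = 13.98 × 21 = 293.6 mg/h

(a) 12600 mg; (b) 294 mg/h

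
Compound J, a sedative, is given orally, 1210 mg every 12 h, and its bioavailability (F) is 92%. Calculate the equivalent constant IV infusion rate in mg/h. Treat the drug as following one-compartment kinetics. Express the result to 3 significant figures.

92.8 mg/h

Equivalent systemic input: infusion rate = F·D/τ.
Rate = 0.92 × 1210 / 12 = 92.77 mg/h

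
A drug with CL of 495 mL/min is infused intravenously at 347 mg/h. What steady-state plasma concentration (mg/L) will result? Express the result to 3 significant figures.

Convert clearance: 495 mL/min × 60 min/h ÷ 1000 mL/L = 29.70 L/h
Css = rate / CL = 347 / 29.70 = 11.68 mg/L

11.7 mg/L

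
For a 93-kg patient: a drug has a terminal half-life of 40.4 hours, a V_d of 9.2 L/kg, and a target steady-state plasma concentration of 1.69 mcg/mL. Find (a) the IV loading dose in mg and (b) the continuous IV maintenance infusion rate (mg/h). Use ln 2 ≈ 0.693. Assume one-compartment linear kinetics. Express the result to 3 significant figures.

(a) 1450 mg; (b) 24.8 mg/h

Vd(total) = 93 kg × 9.2 L/kg = 855.6 L
LD = Vd × C = 855.6 × 1.69 = 1446 mg
CL = 0.693 × Vd / t½ = 0.693 × 855.6 / 40.4 = 14.68 L/h
Infusion rate = CL × Css = 14.68 × 1.69 = 24.81 mg/h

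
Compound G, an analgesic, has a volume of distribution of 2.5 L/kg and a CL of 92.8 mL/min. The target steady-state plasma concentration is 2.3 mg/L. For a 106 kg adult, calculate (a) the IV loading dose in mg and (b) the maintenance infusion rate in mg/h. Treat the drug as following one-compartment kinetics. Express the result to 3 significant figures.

(a) 610 mg; (b) 12.8 mg/h

Vd(total) = 106 kg × 2.5 L/kg = 265.0 L
Loading dose = Vd × C = 265.0 × 2.3 = 609.5 mg
CL = 92.8 mL/min = 92.8 × 0.06 = 5.568 L/h
Infusion rate = 5.568 L/h × 2.3 mg/L = 12.81 mg/h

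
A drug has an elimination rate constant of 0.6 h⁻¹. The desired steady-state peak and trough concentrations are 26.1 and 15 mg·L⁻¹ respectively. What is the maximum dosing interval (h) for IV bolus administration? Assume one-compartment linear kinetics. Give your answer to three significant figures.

Between IV bolus doses, concentration decays as C = C₀·e^(−kτ), so C_peak/C_trough = e^(kτ).
τ_max = ln(C_peak/C_trough) / k = ln(26.1/15) / 0.6000 = 0.5539 / 0.6000 = 0.9232 h

0.923 h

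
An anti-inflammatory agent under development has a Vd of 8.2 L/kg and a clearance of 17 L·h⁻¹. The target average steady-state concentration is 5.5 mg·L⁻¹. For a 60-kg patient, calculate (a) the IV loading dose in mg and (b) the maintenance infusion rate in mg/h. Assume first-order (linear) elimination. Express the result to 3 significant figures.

(a) 2710 mg; (b) 93.5 mg/h

Vd = 8.2 L/kg × 60 kg = 492.0 L
LD = Vd · C_target = 492.0 × 5.5 = 2706 mg
Maintenance infusion rate = CL × Css = 17.00 × 5.5 = 93.50 mg/h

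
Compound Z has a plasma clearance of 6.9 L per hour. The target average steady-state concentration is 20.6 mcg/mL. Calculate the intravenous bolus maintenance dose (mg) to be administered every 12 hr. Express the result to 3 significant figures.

1710 mg

D = CL × Css × τ = 6.900 × 20.6 × 12 = 1706 mg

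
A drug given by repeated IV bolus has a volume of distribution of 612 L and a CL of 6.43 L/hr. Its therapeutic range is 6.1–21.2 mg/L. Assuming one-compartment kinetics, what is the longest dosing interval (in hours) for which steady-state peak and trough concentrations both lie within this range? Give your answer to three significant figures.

119 h

k = CL / Vd = 6.430 / 612.0 = 0.01051 h⁻¹
Between IV bolus doses, concentration decays as C = C₀·e^(−kτ), so C_peak/C_trough = e^(kτ).
τ_max = ln(C_peak/C_trough) / k = ln(21.2/6.1) / 0.01051 = 1.246 / 0.01051 = 118.6 h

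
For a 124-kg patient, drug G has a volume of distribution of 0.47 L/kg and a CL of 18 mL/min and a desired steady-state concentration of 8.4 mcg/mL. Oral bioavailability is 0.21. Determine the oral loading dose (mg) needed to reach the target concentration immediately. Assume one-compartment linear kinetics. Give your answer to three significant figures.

2330 mg

Vd(total) = 124 kg × 0.47 L/kg = 58.28 L
LD is governed by Vd — clearance does not enter the loading-dose calculation.
LD = Vd × C / F = 58.28 × 8.400 / 0.21 = 2331 mg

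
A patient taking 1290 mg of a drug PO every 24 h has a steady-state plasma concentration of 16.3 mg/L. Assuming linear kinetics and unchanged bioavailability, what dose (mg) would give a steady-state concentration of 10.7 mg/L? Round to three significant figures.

847 mg

For first-order elimination, Css ∝ F·D/(CL·τ); F and CL are unchanged, so Css ∝ D/τ.
D₂ = D₁ × (Css,target / Css,current) = 1290 × 10.7/16.3 = 846.8 mg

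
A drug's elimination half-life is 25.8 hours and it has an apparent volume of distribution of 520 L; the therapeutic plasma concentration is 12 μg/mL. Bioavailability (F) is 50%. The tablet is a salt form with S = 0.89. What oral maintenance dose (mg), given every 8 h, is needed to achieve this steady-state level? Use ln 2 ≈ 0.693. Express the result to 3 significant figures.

3010 mg

CL = ln 2 · Vd / t½ = 0.693 × 520.0 / 25.8 = 13.97 L/h
D = CL × Css × τ / F / S = 13.97 × 12 × 8 / 0.5 / 0.89 = 3014 mg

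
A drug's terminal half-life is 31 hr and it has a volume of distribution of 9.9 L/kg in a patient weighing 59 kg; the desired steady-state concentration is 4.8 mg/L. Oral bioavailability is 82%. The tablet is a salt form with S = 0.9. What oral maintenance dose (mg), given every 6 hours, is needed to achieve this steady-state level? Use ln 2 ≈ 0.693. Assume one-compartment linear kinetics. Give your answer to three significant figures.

510 mg

Vd(total) = 59 kg × 9.9 L/kg = 584.1 L
CL = ln 2 · Vd / t½ = 0.693 × 584.1 / 31 = 13.06 L/h
D = CL × Css × τ / F / S = 13.06 × 4.8 × 6 / 0.82 / 0.9 = 509.7 mg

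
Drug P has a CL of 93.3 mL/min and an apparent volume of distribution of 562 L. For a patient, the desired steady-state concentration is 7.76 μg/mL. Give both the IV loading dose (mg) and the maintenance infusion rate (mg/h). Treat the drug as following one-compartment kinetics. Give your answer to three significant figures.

Loading: fill Vd to C_target → 562.0 L × 7.76 mg/L = 4361 mg
CL = 93.3 mL/min = 93.3 × 0.06 = 5.598 L/h
Maintenance: replace elimination → rate = CL × Css = 5.598 × 7.76 = 43.44 mg/h

(a) 4360 mg; (b) 43.4 mg/h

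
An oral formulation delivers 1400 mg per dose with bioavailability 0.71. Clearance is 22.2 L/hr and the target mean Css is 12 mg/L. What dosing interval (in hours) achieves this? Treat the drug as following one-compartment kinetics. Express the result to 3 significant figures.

F·D/τ = CL·Css → τ = F·D / (CL·Css).
τ = 0.71 × 1400 / (22.2 × 12) = 3.731 h

3.73 h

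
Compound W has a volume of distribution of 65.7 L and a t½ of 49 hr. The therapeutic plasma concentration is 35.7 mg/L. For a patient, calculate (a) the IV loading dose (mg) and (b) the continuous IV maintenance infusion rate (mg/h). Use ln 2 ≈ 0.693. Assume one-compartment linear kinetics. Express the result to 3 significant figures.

LD = Vd × C = 65.70 × 35.7 = 2345 mg
CL = 0.693 × Vd / t½ = 0.693 × 65.70 / 49 = 0.9292 L/h
Infusion rate = CL × Css = 0.9292 × 35.7 = 33.17 mg/h

(a) 2350 mg; (b) 33.2 mg/h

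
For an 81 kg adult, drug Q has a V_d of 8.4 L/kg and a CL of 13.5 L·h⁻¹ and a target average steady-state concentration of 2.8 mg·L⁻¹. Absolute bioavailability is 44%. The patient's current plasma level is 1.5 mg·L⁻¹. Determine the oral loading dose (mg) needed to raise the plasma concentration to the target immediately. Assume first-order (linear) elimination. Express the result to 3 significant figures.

Total Vd = 8.4 × 81 = 680.4 L
LD is governed by Vd — clearance does not enter the loading-dose calculation.
Concentration deficit ΔC = 2.8 − 1.5 = 1.300 mg/L
LD = Vd × ΔC / F = 680.4 × 1.300 / 0.44 = 2010 mg

2010 mg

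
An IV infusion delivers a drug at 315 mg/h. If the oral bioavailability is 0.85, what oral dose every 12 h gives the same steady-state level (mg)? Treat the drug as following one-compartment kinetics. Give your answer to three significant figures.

To maintain the same Css, the systemic dosing rate must be unchanged: F·D/τ = infusion rate.
D = rate × τ / F = 315 × 12 / 0.85 = 4447 mg

4450 mg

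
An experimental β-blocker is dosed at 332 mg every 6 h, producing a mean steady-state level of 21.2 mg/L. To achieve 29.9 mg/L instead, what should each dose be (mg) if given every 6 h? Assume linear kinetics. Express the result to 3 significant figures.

With linear kinetics, Css is proportional to dose rate (D/τ) at fixed clearance.
D₂ = D₁ × (Css,target / Css,current) = 332 × 29.9/21.2 = 468.2 mg

468 mg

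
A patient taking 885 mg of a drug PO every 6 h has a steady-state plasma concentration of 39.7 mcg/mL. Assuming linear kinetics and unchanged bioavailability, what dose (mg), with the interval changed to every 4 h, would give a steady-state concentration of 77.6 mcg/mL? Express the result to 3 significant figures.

With linear kinetics, Css is proportional to dose rate (D/τ) at fixed clearance.
D₂ = D₁ × (Css,target / Css,current) × (τ₂/τ₁) = 885 × (77.6/39.7) × (4/6) = 1153 mg

1150 mg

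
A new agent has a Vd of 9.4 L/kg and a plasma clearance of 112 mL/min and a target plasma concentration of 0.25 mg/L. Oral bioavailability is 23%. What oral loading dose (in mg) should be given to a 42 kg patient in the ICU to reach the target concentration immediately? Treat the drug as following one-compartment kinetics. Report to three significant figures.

Vd(total) = 42 kg × 9.4 L/kg = 394.8 L
The loading dose fills Vd to the target concentration; clearance is irrelevant here.
LD = Vd × C / F = 394.8 × 0.2500 / 0.23 = 429.1 mg

429 mg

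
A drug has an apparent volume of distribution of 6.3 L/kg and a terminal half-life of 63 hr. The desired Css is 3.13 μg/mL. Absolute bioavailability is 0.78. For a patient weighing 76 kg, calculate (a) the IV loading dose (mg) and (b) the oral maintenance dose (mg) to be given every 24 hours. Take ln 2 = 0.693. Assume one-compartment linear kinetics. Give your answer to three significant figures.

Vd = 6.3 L/kg × 76 kg = 478.8 L
LD = Vd × C = 478.8 × 3.13 = 1499 mg
CL = 0.693 × Vd / t½ = 0.693 × 478.8 / 63 = 5.267 L/h
D = CL × Css × τ / F = 5.267 × 3.13 × 24 / 0.78 = 507.3 mg

(a) 1500 mg; (b) 507 mg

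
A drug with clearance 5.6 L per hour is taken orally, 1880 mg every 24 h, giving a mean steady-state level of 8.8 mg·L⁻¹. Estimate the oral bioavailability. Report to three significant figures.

0.629

F·D/τ = CL·Css at steady state → F = CL·Css·τ / D.
F = 5.6 × 8.8 × 24 / 1880 = 0.629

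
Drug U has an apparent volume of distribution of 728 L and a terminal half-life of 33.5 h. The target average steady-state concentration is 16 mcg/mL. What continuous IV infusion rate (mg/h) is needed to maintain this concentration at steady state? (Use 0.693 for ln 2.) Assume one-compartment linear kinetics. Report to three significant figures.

k = 0.693/33.5 = 0.02069 h⁻¹, so CL = k·Vd = 0.02069 × 728.0 = 15.06 L/h
Infusion rate = CL × Css = 15.06 × 16 = 241.0 mg/h

241 mg/h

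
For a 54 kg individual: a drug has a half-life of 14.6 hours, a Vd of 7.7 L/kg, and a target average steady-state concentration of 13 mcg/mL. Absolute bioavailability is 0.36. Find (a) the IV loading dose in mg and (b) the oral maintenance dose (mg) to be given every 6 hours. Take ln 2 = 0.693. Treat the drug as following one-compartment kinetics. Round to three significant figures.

Total Vd = 7.7 × 54 = 415.8 L
LD = Vd × C = 415.8 × 13 = 5405 mg
CL = 0.693 × Vd / t½ = 0.693 × 415.8 / 14.6 = 19.74 L/h
D = CL × Css × τ / F = 19.74 × 13 × 6 / 0.36 = 4277 mg

(a) 5410 mg; (b) 4280 mg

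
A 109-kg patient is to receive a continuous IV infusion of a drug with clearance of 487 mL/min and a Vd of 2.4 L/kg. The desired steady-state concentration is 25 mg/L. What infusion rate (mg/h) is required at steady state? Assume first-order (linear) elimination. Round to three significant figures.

Convert clearance: 487 mL/min × 60 min/h ÷ 1000 mL/L = 29.22 L/h
R₀ = 29.22 × 25 = 730.5 mg/h

731 mg/h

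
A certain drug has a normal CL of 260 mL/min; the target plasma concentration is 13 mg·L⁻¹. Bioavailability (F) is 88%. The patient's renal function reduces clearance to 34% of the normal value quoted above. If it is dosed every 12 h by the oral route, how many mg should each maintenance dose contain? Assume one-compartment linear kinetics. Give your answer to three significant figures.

CL = 260 mL/min × 60/1000 = 15.60 L/h
Patient clearance = 0.34 × 15.60 = 5.304 L/h
D = CL × Css × τ / F = 5.304 × 13 × 12 / 0.88 = 940.3 mg

940 mg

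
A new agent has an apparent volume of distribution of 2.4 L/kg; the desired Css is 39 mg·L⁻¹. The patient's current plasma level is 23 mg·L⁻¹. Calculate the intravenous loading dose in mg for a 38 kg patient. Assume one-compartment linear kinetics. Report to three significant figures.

1460 mg

Total Vd = 2.4 × 38 = 91.20 L
Concentration deficit ΔC = 39 − 23 = 16.00 mg/L
LD = Vd × ΔC = 91.20 × 16.00 = 1459 mg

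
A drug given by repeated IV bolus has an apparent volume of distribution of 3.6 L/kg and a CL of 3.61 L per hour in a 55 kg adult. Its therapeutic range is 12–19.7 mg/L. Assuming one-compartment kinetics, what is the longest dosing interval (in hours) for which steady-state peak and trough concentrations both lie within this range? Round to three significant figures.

27.2 h

Vd(total) = 55 kg × 3.6 L/kg = 198.0 L
k = CL / Vd = 3.610 / 198.0 = 0.01823 h⁻¹
Between IV bolus doses, concentration decays as C = C₀·e^(−kτ), so C_peak/C_trough = e^(kτ).
τ_max = ln(C_peak/C_trough) / k = ln(19.7/12) / 0.01823 = 0.4957 / 0.01823 = 27.19 h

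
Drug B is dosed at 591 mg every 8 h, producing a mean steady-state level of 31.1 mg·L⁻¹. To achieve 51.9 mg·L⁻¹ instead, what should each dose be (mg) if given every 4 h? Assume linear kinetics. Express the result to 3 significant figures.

For first-order elimination, Css ∝ F·D/(CL·τ); F and CL are unchanged, so Css ∝ D/τ.
D₂ = D₁ × (Css,target / Css,current) × (τ₂/τ₁) = 591 × (51.9/31.1) × (4/8) = 493.1 mg

493 mg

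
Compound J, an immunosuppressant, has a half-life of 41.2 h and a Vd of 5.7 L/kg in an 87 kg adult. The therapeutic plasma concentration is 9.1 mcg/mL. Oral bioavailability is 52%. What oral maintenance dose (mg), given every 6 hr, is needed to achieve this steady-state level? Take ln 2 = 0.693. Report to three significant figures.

Vd(total) = 87 kg × 5.7 L/kg = 495.9 L
CL = ln 2 · Vd / t½ = 0.693 × 495.9 / 41.2 = 8.341 L/h
D = CL × Css × τ / F = 8.341 × 9.1 × 6 / 0.52 = 875.8 mg

876 mg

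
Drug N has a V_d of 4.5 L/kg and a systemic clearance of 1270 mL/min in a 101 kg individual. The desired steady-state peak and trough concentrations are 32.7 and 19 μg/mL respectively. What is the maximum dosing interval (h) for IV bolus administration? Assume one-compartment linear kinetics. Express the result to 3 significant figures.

Total Vd = 4.5 × 101 = 454.5 L
CL = 1270 mL/min = 1270 × 0.06 = 76.20 L/h
k = CL / Vd = 76.20 / 454.5 = 0.1677 h⁻¹
Between IV bolus doses, concentration decays as C = C₀·e^(−kτ), so C_peak/C_trough = e^(kτ).
τ_max = ln(C_peak/C_trough) / k = ln(32.7/19) / 0.1677 = 0.5429 / 0.1677 = 3.237 h

3.24 h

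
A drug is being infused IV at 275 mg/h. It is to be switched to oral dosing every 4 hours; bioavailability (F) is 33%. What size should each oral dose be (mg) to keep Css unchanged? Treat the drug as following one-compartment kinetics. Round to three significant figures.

To maintain the same Css, the systemic dosing rate must be unchanged: F·D/τ = infusion rate.
D = rate × τ / F = 275 × 4 / 0.33 = 3333 mg

3330 mg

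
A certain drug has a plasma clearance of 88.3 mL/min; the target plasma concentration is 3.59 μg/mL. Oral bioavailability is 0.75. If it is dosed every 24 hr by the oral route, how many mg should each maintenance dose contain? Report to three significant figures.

609 mg

CL = 88.3 mL/min = 88.3 × 0.06 = 5.298 L/h
D = CL × Css × τ / F = 5.298 × 3.59 × 24 / 0.75 = 608.6 mg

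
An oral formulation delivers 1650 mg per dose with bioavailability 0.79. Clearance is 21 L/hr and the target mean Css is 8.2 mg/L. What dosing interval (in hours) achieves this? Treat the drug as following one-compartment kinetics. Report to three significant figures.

7.57 h

F·D/τ = CL·Css → τ = F·D / (CL·Css).
τ = 0.79 × 1650 / (21 × 8.2) = 7.570 h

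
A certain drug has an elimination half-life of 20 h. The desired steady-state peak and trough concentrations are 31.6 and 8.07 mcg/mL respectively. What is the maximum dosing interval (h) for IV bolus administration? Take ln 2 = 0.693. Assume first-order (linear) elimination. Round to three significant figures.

k = 0.693 / t½ = 0.693 / 20 = 0.03465 h⁻¹
Between IV bolus doses, concentration decays as C = C₀·e^(−kτ), so C_peak/C_trough = e^(kτ).
τ_max = ln(C_peak/C_trough) / k = ln(31.6/8.07) / 0.03465 = 1.365 / 0.03465 = 39.39 h

39.4 h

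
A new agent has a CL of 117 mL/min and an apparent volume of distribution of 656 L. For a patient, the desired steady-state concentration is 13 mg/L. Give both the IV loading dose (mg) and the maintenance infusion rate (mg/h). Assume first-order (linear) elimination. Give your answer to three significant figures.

(a) 8530 mg; (b) 91.3 mg/h

Loading dose = Vd × C = 656.0 × 13 = 8528 mg
CL = 117 mL/min × 60/1000 = 7.020 L/h
Infusion rate = 7.020 L/h × 13 mg/L = 91.26 mg/h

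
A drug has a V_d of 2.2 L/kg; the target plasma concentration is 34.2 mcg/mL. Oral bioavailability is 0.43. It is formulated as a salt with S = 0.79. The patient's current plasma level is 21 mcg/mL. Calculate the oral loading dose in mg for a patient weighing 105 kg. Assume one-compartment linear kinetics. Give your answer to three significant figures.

8980 mg

Total Vd = 2.2 × 105 = 231.0 L
Concentration deficit ΔC = 34.2 − 21 = 13.20 mg/L
LD = Vd × ΔC / F / S = 231.0 × 13.20 / 0.43 / 0.79 = 8976 mg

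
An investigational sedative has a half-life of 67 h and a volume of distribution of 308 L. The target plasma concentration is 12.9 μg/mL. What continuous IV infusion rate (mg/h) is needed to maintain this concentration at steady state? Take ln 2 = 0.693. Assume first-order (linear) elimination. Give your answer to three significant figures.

CL = 0.693 × Vd / t½ = 0.693 × 308.0 / 67 = 3.186 L/h
Infusion rate = CL × Css = 3.186 × 12.9 = 41.10 mg/h

41.1 mg/h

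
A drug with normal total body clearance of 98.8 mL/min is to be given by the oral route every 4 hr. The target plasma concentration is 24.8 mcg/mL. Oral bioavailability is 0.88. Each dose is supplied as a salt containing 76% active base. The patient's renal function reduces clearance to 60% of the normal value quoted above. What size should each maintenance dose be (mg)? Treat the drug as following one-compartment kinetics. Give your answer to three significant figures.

528 mg

Convert clearance: 98.8 mL/min × 60 min/h ÷ 1000 mL/L = 5.928 L/h
Patient clearance = 0.6 × 5.928 = 3.557 L/h
At steady state, dose per interval replaces the amount cleared in that interval: F·S·D/τ = CL·Css.
D = CL × Css × τ / F / S = 3.557 × 24.8 × 4 / 0.88 / 0.76 = 527.6 mg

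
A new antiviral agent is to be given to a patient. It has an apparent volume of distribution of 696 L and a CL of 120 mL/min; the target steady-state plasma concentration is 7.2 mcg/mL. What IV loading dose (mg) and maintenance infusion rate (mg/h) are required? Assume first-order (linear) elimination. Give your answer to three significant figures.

(a) 5010 mg; (b) 51.8 mg/h

Loading: fill Vd to C_target → 696.0 L × 7.2 mg/L = 5011 mg
CL = 120 mL/min × 60/1000 = 7.200 L/h
Maintenance infusion rate = CL × Css = 7.200 × 7.2 = 51.84 mg/h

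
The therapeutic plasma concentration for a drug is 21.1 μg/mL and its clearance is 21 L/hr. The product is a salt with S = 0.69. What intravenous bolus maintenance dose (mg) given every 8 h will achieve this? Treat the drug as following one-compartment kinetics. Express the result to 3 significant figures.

5140 mg

D = CL × Css × τ / S = 21.00 × 21.1 × 8 / 0.69 = 5137 mg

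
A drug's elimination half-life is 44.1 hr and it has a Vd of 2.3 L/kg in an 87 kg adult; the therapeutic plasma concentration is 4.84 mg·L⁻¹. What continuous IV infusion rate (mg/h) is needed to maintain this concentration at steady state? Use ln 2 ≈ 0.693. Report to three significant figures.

15.2 mg/h

Vd(total) = 87 kg × 2.3 L/kg = 200.1 L
CL = 0.693 × Vd / t½ = 0.693 × 200.1 / 44.1 = 3.144 L/h
Infusion rate = CL × Css = 3.144 × 4.84 = 15.22 mg/h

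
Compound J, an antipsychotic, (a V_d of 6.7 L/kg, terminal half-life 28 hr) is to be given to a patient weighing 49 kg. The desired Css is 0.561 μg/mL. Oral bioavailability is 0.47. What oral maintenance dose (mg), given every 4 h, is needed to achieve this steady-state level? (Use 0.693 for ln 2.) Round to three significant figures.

Vd(total) = 49 kg × 6.7 L/kg = 328.3 L
k = 0.693/28 = 0.02475 h⁻¹, so CL = k·Vd = 0.02475 × 328.3 = 8.125 L/h
D = CL × Css × τ / F = 8.125 × 0.561 × 4 / 0.47 = 38.79 mg

38.8 mg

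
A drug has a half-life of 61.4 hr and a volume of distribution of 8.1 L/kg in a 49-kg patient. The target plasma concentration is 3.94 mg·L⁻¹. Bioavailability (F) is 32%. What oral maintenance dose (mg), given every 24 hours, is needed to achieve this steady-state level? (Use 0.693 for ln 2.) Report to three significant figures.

1320 mg

Vd(total) = 49 kg × 8.1 L/kg = 396.9 L
CL = 0.693 × Vd / t½ = 0.693 × 396.9 / 61.4 = 4.480 L/h
D = CL × Css × τ / F = 4.480 × 3.94 × 24 / 0.32 = 1324 mg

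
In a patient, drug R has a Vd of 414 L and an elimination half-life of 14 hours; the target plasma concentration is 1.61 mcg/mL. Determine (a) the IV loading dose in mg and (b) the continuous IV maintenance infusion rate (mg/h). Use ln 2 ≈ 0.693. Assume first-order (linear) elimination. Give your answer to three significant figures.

(a) 667 mg; (b) 33.0 mg/h

LD = Vd × C = 414.0 × 1.61 = 666.5 mg
CL = 0.693 × Vd / t½ = 0.693 × 414.0 / 14 = 20.49 L/h
Infusion rate = CL × Css = 20.49 × 1.61 = 32.99 mg/h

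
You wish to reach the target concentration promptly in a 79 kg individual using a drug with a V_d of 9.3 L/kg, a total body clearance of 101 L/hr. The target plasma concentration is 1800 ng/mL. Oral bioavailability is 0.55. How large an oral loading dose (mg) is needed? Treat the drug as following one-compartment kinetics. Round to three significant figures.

Total Vd = 9.3 × 79 = 734.7 L
C = 1800 ng/mL = 1.800 mg/L
LD = Vd × C / F = 734.7 × 1.800 / 0.55 = 2404 mg

2400 mg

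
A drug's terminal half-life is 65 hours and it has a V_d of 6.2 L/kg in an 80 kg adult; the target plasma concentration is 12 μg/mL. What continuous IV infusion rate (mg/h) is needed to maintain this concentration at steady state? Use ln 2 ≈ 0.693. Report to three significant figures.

Total Vd = 6.2 × 80 = 496.0 L
CL = ln 2 · Vd / t½ = 0.693 × 496.0 / 65 = 5.288 L/h
Infusion rate = CL × Css = 5.288 × 12 = 63.46 mg/h

63.5 mg/h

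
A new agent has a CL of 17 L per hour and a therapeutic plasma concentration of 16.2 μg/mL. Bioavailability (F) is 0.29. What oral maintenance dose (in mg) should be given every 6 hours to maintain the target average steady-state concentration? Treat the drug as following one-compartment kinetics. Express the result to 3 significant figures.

D = CL × Css × τ / F = 17.00 × 16.2 × 6 / 0.29 = 5698 mg

5700 mg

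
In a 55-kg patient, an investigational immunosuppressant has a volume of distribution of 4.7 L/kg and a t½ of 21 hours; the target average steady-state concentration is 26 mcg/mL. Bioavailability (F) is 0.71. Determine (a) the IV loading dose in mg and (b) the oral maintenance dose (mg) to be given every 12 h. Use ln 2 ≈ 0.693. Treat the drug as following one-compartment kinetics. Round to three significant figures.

(a) 6720 mg; (b) 3750 mg

Vd = 4.7 L/kg × 55 kg = 258.5 L
LD = Vd × C = 258.5 × 26 = 6721 mg
CL = 0.693 × Vd / t½ = 0.693 × 258.5 / 21 = 8.531 L/h
D = CL × Css × τ / F = 8.531 × 26 × 12 / 0.71 = 3749 mg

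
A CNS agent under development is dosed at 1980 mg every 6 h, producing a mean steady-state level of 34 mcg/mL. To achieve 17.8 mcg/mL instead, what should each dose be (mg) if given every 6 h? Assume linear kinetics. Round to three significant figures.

1040 mg

With linear kinetics, Css is proportional to dose rate (D/τ) at fixed clearance.
D₂ = D₁ × (Css,target / Css,current) = 1980 × 17.8/34 = 1037 mg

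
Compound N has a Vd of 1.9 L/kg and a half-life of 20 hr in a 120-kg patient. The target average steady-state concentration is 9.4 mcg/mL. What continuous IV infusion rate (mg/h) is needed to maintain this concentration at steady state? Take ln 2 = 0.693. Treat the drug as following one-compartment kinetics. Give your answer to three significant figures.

Total Vd = 1.9 × 120 = 228.0 L
CL = 0.693 × Vd / t½ = 0.693 × 228.0 / 20 = 7.900 L/h
Infusion rate = CL × Css = 7.900 × 9.4 = 74.26 mg/h

74.3 mg/h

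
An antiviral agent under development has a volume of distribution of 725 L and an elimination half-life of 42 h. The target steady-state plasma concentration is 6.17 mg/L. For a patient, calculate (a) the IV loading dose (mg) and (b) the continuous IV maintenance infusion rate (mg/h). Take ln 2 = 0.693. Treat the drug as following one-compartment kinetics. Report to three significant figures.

LD = Vd × C = 725.0 × 6.17 = 4473 mg
CL = 0.693 × Vd / t½ = 0.693 × 725.0 / 42 = 11.96 L/h
Infusion rate = CL × Css = 11.96 × 6.17 = 73.79 mg/h

(a) 4470 mg; (b) 73.8 mg/h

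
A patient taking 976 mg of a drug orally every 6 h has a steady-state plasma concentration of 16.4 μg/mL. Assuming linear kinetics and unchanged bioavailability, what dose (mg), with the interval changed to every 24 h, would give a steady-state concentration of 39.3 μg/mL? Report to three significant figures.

9360 mg

With linear kinetics, Css is proportional to dose rate (D/τ) at fixed clearance.
D₂ = D₁ × (Css,target / Css,current) × (τ₂/τ₁) = 976 × (39.3/16.4) × (24/6) = 9355 mg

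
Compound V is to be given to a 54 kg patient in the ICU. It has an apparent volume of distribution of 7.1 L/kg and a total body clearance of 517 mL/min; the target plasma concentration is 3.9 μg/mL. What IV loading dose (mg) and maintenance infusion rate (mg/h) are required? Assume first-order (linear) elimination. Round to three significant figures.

Total Vd = 7.1 × 54 = 383.4 L
LD = Vd · C_target = 383.4 × 3.9 = 1495 mg
CL = 517 mL/min = 517 × 0.06 = 31.02 L/h
Maintenance: replace elimination → rate = CL × Css = 31.02 × 3.9 = 121.0 mg/h

(a) 1500 mg; (b) 121 mg/h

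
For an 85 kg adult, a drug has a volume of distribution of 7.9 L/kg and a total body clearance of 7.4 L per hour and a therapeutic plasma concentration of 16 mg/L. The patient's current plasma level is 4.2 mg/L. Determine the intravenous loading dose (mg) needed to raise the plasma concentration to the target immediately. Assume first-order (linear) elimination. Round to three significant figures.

7920 mg

Vd(total) = 85 kg × 7.9 L/kg = 671.5 L
LD is governed by Vd — clearance does not enter the loading-dose calculation.
Concentration deficit ΔC = 16 − 4.2 = 11.80 mg/L
LD = Vd × ΔC = 671.5 × 11.80 = 7924 mg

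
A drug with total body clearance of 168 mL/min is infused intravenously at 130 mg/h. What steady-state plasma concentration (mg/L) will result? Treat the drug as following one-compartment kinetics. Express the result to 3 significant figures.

CL = 168 mL/min = 168 × 0.06 = 10.08 L/h
Css = rate / CL = 130 / 10.08 = 12.90 mg/L

12.9 mg/L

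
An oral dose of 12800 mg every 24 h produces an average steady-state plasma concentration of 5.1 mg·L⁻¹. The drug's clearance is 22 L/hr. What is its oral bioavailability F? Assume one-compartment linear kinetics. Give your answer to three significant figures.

0.210

F·D/τ = CL·Css at steady state → F = CL·Css·τ / D.
F = 22 × 5.1 × 24 / 12800 = 0.210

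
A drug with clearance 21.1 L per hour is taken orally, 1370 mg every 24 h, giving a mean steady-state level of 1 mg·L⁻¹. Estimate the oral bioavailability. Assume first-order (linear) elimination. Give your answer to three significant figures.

0.370

F·D/τ = CL·Css at steady state → F = CL·Css·τ / D.
F = 21.1 × 1 × 24 / 1370 = 0.370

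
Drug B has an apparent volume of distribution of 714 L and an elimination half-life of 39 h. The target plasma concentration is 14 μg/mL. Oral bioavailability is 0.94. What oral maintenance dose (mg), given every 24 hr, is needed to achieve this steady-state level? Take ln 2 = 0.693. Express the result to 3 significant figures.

4540 mg

CL = 0.693 × Vd / t½ = 0.693 × 714.0 / 39 = 12.69 L/h
D = CL × Css × τ / F = 12.69 × 14 × 24 / 0.94 = 4536 mg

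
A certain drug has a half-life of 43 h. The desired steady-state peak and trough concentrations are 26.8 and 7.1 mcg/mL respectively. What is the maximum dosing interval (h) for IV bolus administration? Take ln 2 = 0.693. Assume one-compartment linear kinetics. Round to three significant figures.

k = 0.693 / t½ = 0.693 / 43 = 0.01612 h⁻¹
Between IV bolus doses, concentration decays as C = C₀·e^(−kτ), so C_peak/C_trough = e^(kτ).
τ_max = ln(C_peak/C_trough) / k = ln(26.8/7.1) / 0.01612 = 1.328 / 0.01612 = 82.38 h

82.4 h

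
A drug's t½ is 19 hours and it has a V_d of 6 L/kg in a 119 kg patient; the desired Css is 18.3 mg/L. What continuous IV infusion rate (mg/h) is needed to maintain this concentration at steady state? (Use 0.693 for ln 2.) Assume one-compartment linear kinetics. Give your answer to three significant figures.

Vd(total) = 119 kg × 6 L/kg = 714.0 L
CL = ln 2 · Vd / t½ = 0.693 × 714.0 / 19 = 26.04 L/h
Infusion rate = CL × Css = 26.04 × 18.3 = 476.5 mg/h

477 mg/h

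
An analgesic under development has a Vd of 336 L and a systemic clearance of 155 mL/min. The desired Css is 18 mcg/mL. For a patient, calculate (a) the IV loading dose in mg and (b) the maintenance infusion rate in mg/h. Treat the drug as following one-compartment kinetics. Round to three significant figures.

(a) 6050 mg; (b) 167 mg/h

Loading: fill Vd to C_target → 336.0 L × 18 mg/L = 6048 mg
CL = 155 mL/min × 60/1000 = 9.300 L/h
Maintenance: replace elimination → rate = CL × Css = 9.300 × 18 = 167.4 mg/h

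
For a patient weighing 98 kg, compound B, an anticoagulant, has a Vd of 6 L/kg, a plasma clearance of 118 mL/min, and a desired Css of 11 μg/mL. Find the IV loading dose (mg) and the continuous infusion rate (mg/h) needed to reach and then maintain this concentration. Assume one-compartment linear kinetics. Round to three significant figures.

(a) 6470 mg; (b) 77.9 mg/h

Vd(total) = 98 kg × 6 L/kg = 588.0 L
LD = Vd · C_target = 588.0 × 11 = 6468 mg
CL = 118 mL/min × 60/1000 = 7.080 L/h
Infusion rate = 7.080 L/h × 11 mg/L = 77.88 mg/h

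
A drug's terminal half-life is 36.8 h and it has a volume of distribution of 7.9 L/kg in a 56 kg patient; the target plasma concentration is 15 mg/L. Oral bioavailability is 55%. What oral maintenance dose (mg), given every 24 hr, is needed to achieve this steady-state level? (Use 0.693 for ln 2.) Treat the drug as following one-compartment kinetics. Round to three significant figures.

Vd = 7.9 L/kg × 56 kg = 442.4 L
CL = 0.693 × Vd / t½ = 0.693 × 442.4 / 36.8 = 8.331 L/h
D = CL × Css × τ / F = 8.331 × 15 × 24 / 0.55 = 5453 mg

5450 mg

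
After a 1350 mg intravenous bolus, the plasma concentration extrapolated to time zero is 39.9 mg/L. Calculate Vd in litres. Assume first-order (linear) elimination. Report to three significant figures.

33.8 L

Immediately after an IV bolus, C₀ = Dose / Vd, so Vd = Dose / C₀.
Vd = 1350 / 39.9 = 33.83 L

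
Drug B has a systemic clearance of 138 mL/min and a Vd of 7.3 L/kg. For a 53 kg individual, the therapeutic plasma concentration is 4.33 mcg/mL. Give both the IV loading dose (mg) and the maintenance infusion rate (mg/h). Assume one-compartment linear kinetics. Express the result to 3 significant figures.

Vd(total) = 53 kg × 7.3 L/kg = 386.9 L
Loading: fill Vd to C_target → 386.9 L × 4.33 mg/L = 1675 mg
CL = 138 mL/min = 138 × 0.06 = 8.280 L/h
Maintenance: replace elimination → rate = CL × Css = 8.280 × 4.33 = 35.85 mg/h

(a) 1680 mg; (b) 35.9 mg/h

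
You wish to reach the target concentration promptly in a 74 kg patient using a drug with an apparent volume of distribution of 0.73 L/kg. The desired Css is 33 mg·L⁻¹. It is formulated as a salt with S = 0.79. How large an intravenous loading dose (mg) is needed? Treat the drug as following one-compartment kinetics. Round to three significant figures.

2260 mg

Total Vd = 0.73 × 74 = 54.02 L
LD = Vd × C / S = 54.02 × 33.00 / 0.79 = 2257 mg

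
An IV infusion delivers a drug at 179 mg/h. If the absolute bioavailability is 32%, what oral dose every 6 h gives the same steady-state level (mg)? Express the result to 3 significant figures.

To maintain the same Css, the systemic dosing rate must be unchanged: F·D/τ = infusion rate.
D = rate × τ / F = 179 × 6 / 0.32 = 3356 mg

3360 mg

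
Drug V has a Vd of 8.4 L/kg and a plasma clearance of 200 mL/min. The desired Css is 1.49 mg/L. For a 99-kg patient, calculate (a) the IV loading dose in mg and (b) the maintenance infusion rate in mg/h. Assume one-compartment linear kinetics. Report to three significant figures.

Vd(total) = 99 kg × 8.4 L/kg = 831.6 L
LD = Vd · C_target = 831.6 × 1.49 = 1239 mg
CL = 200 mL/min = 200 × 0.06 = 12.00 L/h
Maintenance infusion rate = CL × Css = 12.00 × 1.49 = 17.88 mg/h

(a) 1240 mg; (b) 17.9 mg/h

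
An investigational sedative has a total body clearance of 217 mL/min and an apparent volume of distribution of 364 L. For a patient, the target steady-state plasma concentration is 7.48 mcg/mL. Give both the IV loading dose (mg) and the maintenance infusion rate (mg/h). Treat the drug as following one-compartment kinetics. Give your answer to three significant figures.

Loading dose = Vd × C = 364.0 × 7.48 = 2723 mg
CL = 217 mL/min × 60/1000 = 13.02 L/h
Maintenance infusion rate = CL × Css = 13.02 × 7.48 = 97.39 mg/h

(a) 2720 mg; (b) 97.4 mg/h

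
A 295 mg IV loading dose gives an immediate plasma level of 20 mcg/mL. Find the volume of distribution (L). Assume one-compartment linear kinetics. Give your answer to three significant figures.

Immediately after an IV bolus, C₀ = Dose / Vd, so Vd = Dose / C₀.
Vd = 295 / 20 = 14.75 L

14.8 L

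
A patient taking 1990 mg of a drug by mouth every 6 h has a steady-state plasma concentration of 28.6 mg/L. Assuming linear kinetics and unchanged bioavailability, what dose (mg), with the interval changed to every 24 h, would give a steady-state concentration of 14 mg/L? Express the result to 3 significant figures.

3900 mg

With linear kinetics, Css is proportional to dose rate (D/τ) at fixed clearance.
D₂ = D₁ × (Css,target / Css,current) × (τ₂/τ₁) = 1990 × (14/28.6) × (24/6) = 3897 mg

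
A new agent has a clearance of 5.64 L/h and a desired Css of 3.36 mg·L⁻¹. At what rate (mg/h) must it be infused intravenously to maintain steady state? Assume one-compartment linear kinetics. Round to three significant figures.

R₀ = 5.640 × 3.36 = 18.95 mg/h

19.0 mg/h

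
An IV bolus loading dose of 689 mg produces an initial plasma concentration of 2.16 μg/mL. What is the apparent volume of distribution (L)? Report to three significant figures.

319 L

Immediately after an IV bolus, C₀ = Dose / Vd, so Vd = Dose / C₀.
Vd = 689 / 2.16 = 319.0 L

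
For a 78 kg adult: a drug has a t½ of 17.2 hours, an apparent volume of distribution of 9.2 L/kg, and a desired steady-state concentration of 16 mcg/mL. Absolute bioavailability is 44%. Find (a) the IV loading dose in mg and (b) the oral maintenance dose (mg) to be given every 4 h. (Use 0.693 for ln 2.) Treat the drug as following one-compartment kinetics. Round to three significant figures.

Vd = 9.2 L/kg × 78 kg = 717.6 L
LD = Vd × C = 717.6 × 16 = 11480 mg
CL = 0.693 × Vd / t½ = 0.693 × 717.6 / 17.2 = 28.91 L/h
D = CL × Css × τ / F = 28.91 × 16 × 4 / 0.44 = 4205 mg

(a) 11500 mg; (b) 4210 mg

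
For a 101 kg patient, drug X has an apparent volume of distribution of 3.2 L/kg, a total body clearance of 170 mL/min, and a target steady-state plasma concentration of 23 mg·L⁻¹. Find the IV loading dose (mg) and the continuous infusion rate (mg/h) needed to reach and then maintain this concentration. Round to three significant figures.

Vd = 3.2 L/kg × 101 kg = 323.2 L
Loading dose = Vd × C = 323.2 × 23 = 7434 mg
CL = 170 mL/min = 170 × 0.06 = 10.20 L/h
Maintenance: replace elimination → rate = CL × Css = 10.20 × 23 = 234.6 mg/h

(a) 7430 mg; (b) 235 mg/h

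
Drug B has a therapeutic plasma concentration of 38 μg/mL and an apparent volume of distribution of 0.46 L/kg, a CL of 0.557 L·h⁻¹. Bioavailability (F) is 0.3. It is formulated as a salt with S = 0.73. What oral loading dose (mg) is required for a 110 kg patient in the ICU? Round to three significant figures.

Vd = 0.46 L/kg × 110 kg = 50.60 L
LD = Vd × C / F / S = 50.60 × 38.00 / 0.3 / 0.73 = 8780 mg

8780 mg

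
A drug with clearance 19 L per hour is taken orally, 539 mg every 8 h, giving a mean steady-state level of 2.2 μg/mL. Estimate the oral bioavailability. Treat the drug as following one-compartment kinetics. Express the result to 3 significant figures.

F·D/τ = CL·Css at steady state → F = CL·Css·τ / D.
F = 19 × 2.2 × 8 / 539 = 0.620

0.620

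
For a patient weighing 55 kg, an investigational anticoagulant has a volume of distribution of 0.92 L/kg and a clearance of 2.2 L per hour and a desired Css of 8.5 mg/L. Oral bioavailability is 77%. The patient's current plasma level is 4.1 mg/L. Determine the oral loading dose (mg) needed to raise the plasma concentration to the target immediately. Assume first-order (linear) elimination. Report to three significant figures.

Vd = 0.92 L/kg × 55 kg = 50.60 L
Concentration deficit ΔC = 8.5 − 4.1 = 4.400 mg/L
LD = Vd × ΔC / F = 50.60 × 4.400 / 0.77 = 289.1 mg

289 mg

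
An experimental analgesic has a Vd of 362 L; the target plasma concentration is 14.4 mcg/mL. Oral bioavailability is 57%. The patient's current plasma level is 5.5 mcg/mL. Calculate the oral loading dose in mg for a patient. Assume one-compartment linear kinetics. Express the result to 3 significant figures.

5650 mg

The loading dose fills Vd to the target concentration.
Concentration deficit ΔC = 14.4 − 5.5 = 8.900 mg/L
LD = Vd × ΔC / F = 362.0 × 8.900 / 0.57 = 5652 mg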